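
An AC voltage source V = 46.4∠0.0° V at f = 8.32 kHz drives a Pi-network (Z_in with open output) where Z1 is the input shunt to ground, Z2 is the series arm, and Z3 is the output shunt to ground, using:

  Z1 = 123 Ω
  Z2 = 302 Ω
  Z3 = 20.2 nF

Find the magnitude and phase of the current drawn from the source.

Step 1 — Angular frequency: ω = 2π·f = 2π·8320 = 5.228e+04 rad/s.
Step 2 — Component impedances:
  Z1: Z = R = 123 Ω
  Z2: Z = R = 302 Ω
  Z3: Z = 1/(jωC) = -j/(ω·C) = 0 - j947 Ω
Step 3 — With open output, the series arm Z2 and the output shunt Z3 appear in series to ground: Z2 + Z3 = 302 - j947 Ω.
Step 4 — Parallel with input shunt Z1: Z_in = Z1 || (Z2 + Z3) = 117 - j13.3 Ω = 117.8∠-6.5° Ω.
Step 5 — Source phasor: V = 46.4∠0.0° V = 46.4 V.
Step 6 — Ohm's law: I = V / Z_total = (46.4) / (117 - j13.3) = 0.3914 + j0.04447 A.
Step 7 — Convert to polar: |I| = 0.3939 A, ∠I = 6.5°.

I = 0.3939∠6.5° A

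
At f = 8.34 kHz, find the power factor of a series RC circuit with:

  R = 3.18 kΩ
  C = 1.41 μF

Step 1 — Angular frequency: ω = 2π·f = 2π·8340 = 5.24e+04 rad/s.
Step 2 — Component impedances:
  R: Z = R = 3180 Ω
  C: Z = 1/(jωC) = -j/(ω·C) = 0 - j13.53 Ω
Step 3 — Series combination: Z_total = R + C = 3180 - j13.53 Ω = 3180∠-0.2° Ω.
Step 4 — Power factor: PF = cos(φ) = Re(Z)/|Z| = 3180/3180 = 1.
Step 5 — Type: Im(Z) = -13.53 ⇒ leading (phase φ = -0.2°).

PF = 1 (leading, φ = -0.2°)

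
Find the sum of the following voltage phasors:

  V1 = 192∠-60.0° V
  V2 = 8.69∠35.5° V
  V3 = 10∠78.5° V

Step 1 — Convert each phasor to rectangular form:
  V1 = 192·(cos(-60.0°) + j·sin(-60.0°)) = 96 - j166.3 V
  V2 = 8.69·(cos(35.5°) + j·sin(35.5°)) = 7.075 + j5.046 V
  V3 = 10·(cos(78.5°) + j·sin(78.5°)) = 1.994 + j9.799 V
Step 2 — Sum components: V_total = 105.1 - j151.4 V.
Step 3 — Convert to polar: |V_total| = 184.3 V, ∠V_total = -55.2°.

V_total = 184.3∠-55.2° V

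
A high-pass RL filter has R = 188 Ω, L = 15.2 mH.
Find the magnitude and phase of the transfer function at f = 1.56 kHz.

Step 1 — Angular frequency: ω = 2π·1560 = 9802 rad/s.
Step 2 — Transfer function: H(jω) = jωL/(R + jωL).
Step 3 — Numerator jωL = j·149; denominator R + jωL = 188 + j149.
Step 4 — H = 0.3858 + j0.4868.
Step 5 — Magnitude: |H| = 0.6211 (-4.1 dB); phase: φ = 51.6°.

|H| = 0.6211 (-4.1 dB), φ = 51.6°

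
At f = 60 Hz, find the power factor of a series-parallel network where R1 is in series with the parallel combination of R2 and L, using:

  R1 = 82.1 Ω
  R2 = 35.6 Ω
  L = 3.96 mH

Step 1 — Angular frequency: ω = 2π·f = 2π·60 = 377 rad/s.
Step 2 — Component impedances:
  R1: Z = R = 82.1 Ω
  R2: Z = R = 35.6 Ω
  L: Z = jωL = j·377·0.00396 = 0 + j1.493 Ω
Step 3 — Parallel branch: R2 || L = 1/(1/R2 + 1/L) = 0.06249 + j1.49 Ω.
Step 4 — Series with R1: Z_total = R1 + (R2 || L) = 82.16 + j1.49 Ω = 82.18∠1.0° Ω.
Step 5 — Power factor: PF = cos(φ) = Re(Z)/|Z| = 82.16/82.18 = 0.9998.
Step 6 — Type: Im(Z) = 1.49 ⇒ lagging (phase φ = 1.0°).

PF = 0.9998 (lagging, φ = 1.0°)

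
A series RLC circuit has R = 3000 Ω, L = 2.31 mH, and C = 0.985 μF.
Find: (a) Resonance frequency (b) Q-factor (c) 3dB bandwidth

Step 1 — Resonance: ω₀ = 1/√(LC) = 1/√(0.00231·9.85e-07) = 2.096e+04 rad/s.
Step 2 — f₀ = ω₀/(2π) = 3337 Hz.
Step 3 — Series Q: Q = ω₀L/R = 2.096e+04·0.00231/3000 = 0.01614.
Step 4 — Bandwidth: Δω = ω₀/Q = 1.299e+06 rad/s; BW = Δω/(2π) = 2.067e+05 Hz.

(a) f₀ = 3337 Hz  (b) Q = 0.01614  (c) BW = 2.067e+05 Hz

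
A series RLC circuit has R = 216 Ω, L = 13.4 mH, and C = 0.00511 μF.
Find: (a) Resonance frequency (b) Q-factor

Step 1 — Resonance condition Im(Z)=0 gives ω₀ = 1/√(LC).
Step 2 — ω₀ = 1/√(0.0134·5.11e-09) = 1.208e+05 rad/s.
Step 3 — f₀ = ω₀/(2π) = 1.923e+04 Hz.
Step 4 — Series Q: Q = ω₀L/R = 1.208e+05·0.0134/216 = 7.497.

(a) f₀ = 1.923e+04 Hz  (b) Q = 7.497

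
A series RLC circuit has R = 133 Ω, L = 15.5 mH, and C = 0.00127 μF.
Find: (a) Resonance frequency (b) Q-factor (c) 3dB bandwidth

Step 1 — Resonance condition Im(Z)=0 gives ω₀ = 1/√(LC).
Step 2 — ω₀ = 1/√(0.0155·1.27e-09) = 2.254e+05 rad/s.
Step 3 — f₀ = ω₀/(2π) = 3.587e+04 Hz.
Step 4 — Series Q: Q = ω₀L/R = 2.254e+05·0.0155/133 = 26.27.
Step 5 — 3dB bandwidth: Δω = ω₀/Q = 8581 rad/s; BW = Δω/(2π) = 1366 Hz.

(a) f₀ = 3.587e+04 Hz  (b) Q = 26.27  (c) BW = 1366 Hz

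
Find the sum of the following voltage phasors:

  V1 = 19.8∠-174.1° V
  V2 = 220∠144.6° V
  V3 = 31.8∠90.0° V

Step 1 — Convert each phasor to rectangular form:
  V1 = 19.8·(cos(-174.1°) + j·sin(-174.1°)) = -19.7 - j2.035 V
  V2 = 220·(cos(144.6°) + j·sin(144.6°)) = -179.3 + j127.4 V
  V3 = 31.8·(cos(90.0°) + j·sin(90.0°)) = 0 + j31.8 V
Step 2 — Sum components: V_total = -199 + j157.2 V.
Step 3 — Convert to polar: |V_total| = 253.6 V, ∠V_total = 141.7°.

V_total = 253.6∠141.7° V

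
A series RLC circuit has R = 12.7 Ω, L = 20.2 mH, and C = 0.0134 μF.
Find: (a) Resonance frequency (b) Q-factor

Step 1 — Resonance condition Im(Z)=0 gives ω₀ = 1/√(LC).
Step 2 — ω₀ = 1/√(0.0202·1.34e-08) = 6.078e+04 rad/s.
Step 3 — f₀ = ω₀/(2π) = 9674 Hz.
Step 4 — Series Q: Q = ω₀L/R = 6.078e+04·0.0202/12.7 = 96.68.

(a) f₀ = 9674 Hz  (b) Q = 96.68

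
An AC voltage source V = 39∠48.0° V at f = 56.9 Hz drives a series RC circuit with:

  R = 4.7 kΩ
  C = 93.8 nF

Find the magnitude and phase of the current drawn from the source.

Step 1 — Angular frequency: ω = 2π·f = 2π·56.9 = 357.5 rad/s.
Step 2 — Component impedances:
  R: Z = R = 4700 Ω
  C: Z = 1/(jωC) = -j/(ω·C) = 0 - j2.982e+04 Ω
Step 3 — Series combination: Z_total = R + C = 4700 - j2.982e+04 Ω = 3.019e+04∠-81.0° Ω.
Step 4 — Source phasor: V = 39∠48.0° V = 26.1 + j28.98 V.
Step 5 — Ohm's law: I = V / Z_total = (26.1 + j28.98) / (4700 - j2.982e+04) = -0.0008138 + j0.001003 A.
Step 6 — Convert to polar: |I| = 0.001292 A, ∠I = 129.0°.

I = 0.001292∠129.0° A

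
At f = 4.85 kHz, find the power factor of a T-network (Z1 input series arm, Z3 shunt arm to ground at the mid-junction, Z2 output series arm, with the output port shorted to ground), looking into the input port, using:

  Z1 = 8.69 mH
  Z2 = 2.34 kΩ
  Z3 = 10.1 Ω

Step 1 — Angular frequency: ω = 2π·f = 2π·4850 = 3.047e+04 rad/s.
Step 2 — Component impedances:
  Z1: Z = jωL = j·3.047e+04·0.00869 = 0 + j264.8 Ω
  Z2: Z = R = 2340 Ω
  Z3: Z = R = 10.1 Ω
Step 3 — With the output port shorted to ground, the output series arm Z2 runs from the junction to ground; the shunt arm Z3 also runs from the junction to ground. They appear in parallel: Z3 || Z2 = 10.06 Ω.
Step 4 — Series with input arm Z1: Z_in = Z1 + (Z3 || Z2) = 10.06 + j264.8 Ω = 265∠87.8° Ω.
Step 5 — Power factor: PF = cos(φ) = Re(Z)/|Z| = 10.057/265.01 = 0.03795.
Step 6 — Type: Im(Z) = 264.8 ⇒ lagging (phase φ = 87.8°).

PF = 0.03795 (lagging, φ = 87.8°)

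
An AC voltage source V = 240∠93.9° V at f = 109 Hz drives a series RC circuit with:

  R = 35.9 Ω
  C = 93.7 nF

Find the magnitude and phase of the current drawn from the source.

Step 1 — Angular frequency: ω = 2π·f = 2π·109 = 684.9 rad/s.
Step 2 — Component impedances:
  R: Z = R = 35.9 Ω
  C: Z = 1/(jωC) = -j/(ω·C) = 0 - j1.558e+04 Ω
Step 3 — Series combination: Z_total = R + C = 35.9 - j1.558e+04 Ω = 1.558e+04∠-89.9° Ω.
Step 4 — Source phasor: V = 240∠93.9° V = -16.32 + j239.4 V.
Step 5 — Ohm's law: I = V / Z_total = (-16.32 + j239.4) / (35.9 - j1.558e+04) = -0.01537 - j0.001012 A.
Step 6 — Convert to polar: |I| = 0.0154 A, ∠I = -176.2°.

I = 0.0154∠-176.2° A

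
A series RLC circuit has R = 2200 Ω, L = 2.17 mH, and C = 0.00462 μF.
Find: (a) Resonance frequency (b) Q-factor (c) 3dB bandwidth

Step 1 — Resonance condition Im(Z)=0 gives ω₀ = 1/√(LC).
Step 2 — ω₀ = 1/√(0.00217·4.62e-09) = 3.158e+05 rad/s.
Step 3 — f₀ = ω₀/(2π) = 5.027e+04 Hz.
Step 4 — Series Q: Q = ω₀L/R = 3.158e+05·0.00217/2200 = 0.3115.
Step 5 — 3dB bandwidth: Δω = ω₀/Q = 1.014e+06 rad/s; BW = Δω/(2π) = 1.614e+05 Hz.

(a) f₀ = 5.027e+04 Hz  (b) Q = 0.3115  (c) BW = 1.614e+05 Hz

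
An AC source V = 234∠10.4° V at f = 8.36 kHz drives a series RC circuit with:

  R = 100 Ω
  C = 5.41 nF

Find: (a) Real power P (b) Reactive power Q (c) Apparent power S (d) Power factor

Step 1 — Angular frequency: ω = 2π·f = 2π·8360 = 5.253e+04 rad/s.
Step 2 — Component impedances:
  R: Z = R = 100 Ω
  C: Z = 1/(jωC) = -j/(ω·C) = 0 - j3519 Ω
Step 3 — Series combination: Z_total = R + C = 100 - j3519 Ω = 3520∠-88.4° Ω.
Step 4 — Source phasor: V = 234∠10.4° V = 230.2 + j42.24 V.
Step 5 — Current: I = V / Z = -0.01014 + j0.06569 A = 0.06647∠98.8° A.
Step 6 — Complex power: S = V·I* = 0.4418 - j15.55 VA.
Step 7 — Real power: P = Re(S) = 0.4418 W.
Step 8 — Reactive power: Q = Im(S) = -15.55 VAR.
Step 9 — Apparent power: |S| = 15.55 VA.
Step 10 — Power factor: PF = P/|S| = 0.02841 (leading).

(a) P = 0.4418 W  (b) Q = -15.55 VAR  (c) S = 15.55 VA  (d) PF = 0.02841 (leading)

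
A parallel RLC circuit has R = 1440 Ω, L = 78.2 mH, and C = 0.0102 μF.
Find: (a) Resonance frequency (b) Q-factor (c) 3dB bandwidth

Step 1 — Resonance: ω₀ = 1/√(LC) = 1/√(0.0782·1.02e-08) = 3.541e+04 rad/s.
Step 2 — f₀ = ω₀/(2π) = 5635 Hz.
Step 3 — Parallel Q: Q = R/(ω₀L) = 1440/(3.541e+04·0.0782) = 0.5201.
Step 4 — Bandwidth: Δω = ω₀/Q = 6.808e+04 rad/s; BW = Δω/(2π) = 1.084e+04 Hz.

(a) f₀ = 5635 Hz  (b) Q = 0.5201  (c) BW = 1.084e+04 Hz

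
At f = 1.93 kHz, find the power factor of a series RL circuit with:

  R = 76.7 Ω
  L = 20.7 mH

Step 1 — Angular frequency: ω = 2π·f = 2π·1930 = 1.213e+04 rad/s.
Step 2 — Component impedances:
  R: Z = R = 76.7 Ω
  L: Z = jωL = j·1.213e+04·0.0207 = 0 + j251 Ω
Step 3 — Series combination: Z_total = R + L = 76.7 + j251 Ω = 262.5∠73.0° Ω.
Step 4 — Power factor: PF = cos(φ) = Re(Z)/|Z| = 76.7/262.5 = 0.2922.
Step 5 — Type: Im(Z) = 251 ⇒ lagging (phase φ = 73.0°).

PF = 0.2922 (lagging, φ = 73.0°)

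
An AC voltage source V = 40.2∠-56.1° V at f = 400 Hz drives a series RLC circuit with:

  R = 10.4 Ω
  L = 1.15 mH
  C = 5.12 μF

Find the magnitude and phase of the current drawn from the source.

Step 1 — Angular frequency: ω = 2π·f = 2π·400 = 2513 rad/s.
Step 2 — Component impedances:
  R: Z = R = 10.4 Ω
  L: Z = jωL = j·2513·0.00115 = 0 + j2.89 Ω
  C: Z = 1/(jωC) = -j/(ω·C) = 0 - j77.71 Ω
Step 3 — Series combination: Z_total = R + L + C = 10.4 - j74.82 Ω = 75.54∠-82.1° Ω.
Step 4 — Source phasor: V = 40.2∠-56.1° V = 22.42 - j33.37 V.
Step 5 — Ohm's law: I = V / Z_total = (22.42 - j33.37) / (10.4 - j74.82) = 0.4784 + j0.2332 A.
Step 6 — Convert to polar: |I| = 0.5322 A, ∠I = 26.0°.

I = 0.5322∠26.0° A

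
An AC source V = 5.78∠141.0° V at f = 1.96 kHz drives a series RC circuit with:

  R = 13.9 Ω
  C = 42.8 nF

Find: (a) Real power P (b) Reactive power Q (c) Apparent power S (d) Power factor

Step 1 — Angular frequency: ω = 2π·f = 2π·1960 = 1.232e+04 rad/s.
Step 2 — Component impedances:
  R: Z = R = 13.9 Ω
  C: Z = 1/(jωC) = -j/(ω·C) = 0 - j1897 Ω
Step 3 — Series combination: Z_total = R + C = 13.9 - j1897 Ω = 1897∠-89.6° Ω.
Step 4 — Source phasor: V = 5.78∠141.0° V = -4.492 + j3.637 V.
Step 5 — Current: I = V / Z = -0.001934 - j0.002353 A = 0.003046∠-129.4° A.
Step 6 — Complex power: S = V·I* = 0.000129 - j0.01761 VA.
Step 7 — Real power: P = Re(S) = 0.000129 W.
Step 8 — Reactive power: Q = Im(S) = -0.01761 VAR.
Step 9 — Apparent power: |S| = 0.01761 VA.
Step 10 — Power factor: PF = P/|S| = 0.007326 (leading).

(a) P = 0.000129 W  (b) Q = -0.01761 VAR  (c) S = 0.01761 VA  (d) PF = 0.007326 (leading)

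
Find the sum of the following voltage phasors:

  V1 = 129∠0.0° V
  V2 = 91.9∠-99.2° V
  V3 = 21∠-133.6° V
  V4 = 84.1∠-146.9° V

Step 1 — Convert each phasor to rectangular form:
  V1 = 129·(cos(0.0°) + j·sin(0.0°)) = 129 V
  V2 = 91.9·(cos(-99.2°) + j·sin(-99.2°)) = -14.69 - j90.72 V
  V3 = 21·(cos(-133.6°) + j·sin(-133.6°)) = -14.48 - j15.21 V
  V4 = 84.1·(cos(-146.9°) + j·sin(-146.9°)) = -70.45 - j45.93 V
Step 2 — Sum components: V_total = 29.37 - j151.9 V.
Step 3 — Convert to polar: |V_total| = 154.7 V, ∠V_total = -79.1°.

V_total = 154.7∠-79.1° V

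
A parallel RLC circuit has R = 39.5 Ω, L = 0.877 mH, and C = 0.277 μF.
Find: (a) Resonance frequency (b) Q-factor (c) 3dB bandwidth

Step 1 — Resonance: ω₀ = 1/√(LC) = 1/√(0.000877·2.77e-07) = 6.416e+04 rad/s.
Step 2 — f₀ = ω₀/(2π) = 1.021e+04 Hz.
Step 3 — Parallel Q: Q = R/(ω₀L) = 39.5/(6.416e+04·0.000877) = 0.702.
Step 4 — Bandwidth: Δω = ω₀/Q = 9.14e+04 rad/s; BW = Δω/(2π) = 1.455e+04 Hz.

(a) f₀ = 1.021e+04 Hz  (b) Q = 0.702  (c) BW = 1.455e+04 Hz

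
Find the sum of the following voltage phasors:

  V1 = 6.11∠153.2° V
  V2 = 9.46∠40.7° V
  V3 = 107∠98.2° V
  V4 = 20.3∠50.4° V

Step 1 — Convert each phasor to rectangular form:
  V1 = 6.11·(cos(153.2°) + j·sin(153.2°)) = -5.454 + j2.755 V
  V2 = 9.46·(cos(40.7°) + j·sin(40.7°)) = 7.172 + j6.169 V
  V3 = 107·(cos(98.2°) + j·sin(98.2°)) = -15.26 + j105.9 V
  V4 = 20.3·(cos(50.4°) + j·sin(50.4°)) = 12.94 + j15.64 V
Step 2 — Sum components: V_total = -0.6033 + j130.5 V.
Step 3 — Convert to polar: |V_total| = 130.5 V, ∠V_total = 90.3°.

V_total = 130.5∠90.3° V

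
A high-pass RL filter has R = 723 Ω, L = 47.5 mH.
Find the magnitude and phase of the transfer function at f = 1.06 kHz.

Step 1 — Angular frequency: ω = 2π·1060 = 6660 rad/s.
Step 2 — Transfer function: H(jω) = jωL/(R + jωL).
Step 3 — Numerator jωL = j·316.4; denominator R + jωL = 723 + j316.4.
Step 4 — H = 0.1607 + j0.3672.
Step 5 — Magnitude: |H| = 0.4009 (-7.9 dB); phase: φ = 66.4°.

|H| = 0.4009 (-7.9 dB), φ = 66.4°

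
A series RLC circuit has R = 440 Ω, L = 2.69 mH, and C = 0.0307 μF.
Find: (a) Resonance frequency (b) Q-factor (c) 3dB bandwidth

Step 1 — Resonance: ω₀ = 1/√(LC) = 1/√(0.00269·3.07e-08) = 1.1e+05 rad/s.
Step 2 — f₀ = ω₀/(2π) = 1.751e+04 Hz.
Step 3 — Series Q: Q = ω₀L/R = 1.1e+05·0.00269/440 = 0.6728.
Step 4 — Bandwidth: Δω = ω₀/Q = 1.636e+05 rad/s; BW = Δω/(2π) = 2.603e+04 Hz.

(a) f₀ = 1.751e+04 Hz  (b) Q = 0.6728  (c) BW = 2.603e+04 Hz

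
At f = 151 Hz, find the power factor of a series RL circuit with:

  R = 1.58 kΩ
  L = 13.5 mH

Step 1 — Angular frequency: ω = 2π·f = 2π·151 = 948.8 rad/s.
Step 2 — Component impedances:
  R: Z = R = 1580 Ω
  L: Z = jωL = j·948.8·0.0135 = 0 + j12.81 Ω
Step 3 — Series combination: Z_total = R + L = 1580 + j12.81 Ω = 1580∠0.5° Ω.
Step 4 — Power factor: PF = cos(φ) = Re(Z)/|Z| = 1580/1580 = 1.
Step 5 — Type: Im(Z) = 12.81 ⇒ lagging (phase φ = 0.5°).

PF = 1 (lagging, φ = 0.5°)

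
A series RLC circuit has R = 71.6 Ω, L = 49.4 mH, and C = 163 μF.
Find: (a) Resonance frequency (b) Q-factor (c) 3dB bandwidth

Step 1 — Resonance condition Im(Z)=0 gives ω₀ = 1/√(LC).
Step 2 — ω₀ = 1/√(0.0494·0.000163) = 352.4 rad/s.
Step 3 — f₀ = ω₀/(2π) = 56.09 Hz.
Step 4 — Series Q: Q = ω₀L/R = 352.4·0.0494/71.6 = 0.2431.
Step 5 — 3dB bandwidth: Δω = ω₀/Q = 1449 rad/s; BW = Δω/(2π) = 230.7 Hz.

(a) f₀ = 56.09 Hz  (b) Q = 0.2431  (c) BW = 230.7 Hz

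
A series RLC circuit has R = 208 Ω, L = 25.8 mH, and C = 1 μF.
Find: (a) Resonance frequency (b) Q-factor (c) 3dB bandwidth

Step 1 — Resonance: ω₀ = 1/√(LC) = 1/√(0.0258·1e-06) = 6226 rad/s.
Step 2 — f₀ = ω₀/(2π) = 990.9 Hz.
Step 3 — Series Q: Q = ω₀L/R = 6226·0.0258/208 = 0.7722.
Step 4 — Bandwidth: Δω = ω₀/Q = 8062 rad/s; BW = Δω/(2π) = 1283 Hz.

(a) f₀ = 990.9 Hz  (b) Q = 0.7722  (c) BW = 1283 Hz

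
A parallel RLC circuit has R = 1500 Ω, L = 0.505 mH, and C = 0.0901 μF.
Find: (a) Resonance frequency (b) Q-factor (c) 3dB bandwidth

Step 1 — Resonance: ω₀ = 1/√(LC) = 1/√(0.000505·9.01e-08) = 1.482e+05 rad/s.
Step 2 — f₀ = ω₀/(2π) = 2.359e+04 Hz.
Step 3 — Parallel Q: Q = R/(ω₀L) = 1500/(1.482e+05·0.000505) = 20.04.
Step 4 — Bandwidth: Δω = ω₀/Q = 7399 rad/s; BW = Δω/(2π) = 1178 Hz.

(a) f₀ = 2.359e+04 Hz  (b) Q = 20.04  (c) BW = 1178 Hz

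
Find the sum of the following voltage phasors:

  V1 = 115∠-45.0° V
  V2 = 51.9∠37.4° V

Step 1 — Convert each phasor to rectangular form:
  V1 = 115·(cos(-45.0°) + j·sin(-45.0°)) = 81.32 - j81.32 V
  V2 = 51.9·(cos(37.4°) + j·sin(37.4°)) = 41.23 + j31.52 V
Step 2 — Sum components: V_total = 122.5 - j49.79 V.
Step 3 — Convert to polar: |V_total| = 132.3 V, ∠V_total = -22.1°.

V_total = 132.3∠-22.1° V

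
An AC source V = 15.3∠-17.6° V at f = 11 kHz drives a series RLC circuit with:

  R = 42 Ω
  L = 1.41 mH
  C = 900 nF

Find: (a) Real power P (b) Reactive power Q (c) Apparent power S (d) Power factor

Step 1 — Angular frequency: ω = 2π·f = 2π·1.1e+04 = 6.912e+04 rad/s.
Step 2 — Component impedances:
  R: Z = R = 42 Ω
  L: Z = jωL = j·6.912e+04·0.00141 = 0 + j97.45 Ω
  C: Z = 1/(jωC) = -j/(ω·C) = 0 - j16.08 Ω
Step 3 — Series combination: Z_total = R + L + C = 42 + j81.38 Ω = 91.58∠62.7° Ω.
Step 4 — Source phasor: V = 15.3∠-17.6° V = 14.58 - j4.626 V.
Step 5 — Current: I = V / Z = 0.02815 - j0.1647 A = 0.1671∠-80.3° A.
Step 6 — Complex power: S = V·I* = 1.172 + j2.272 VA.
Step 7 — Real power: P = Re(S) = 1.172 W.
Step 8 — Reactive power: Q = Im(S) = 2.272 VAR.
Step 9 — Apparent power: |S| = 2.556 VA.
Step 10 — Power factor: PF = P/|S| = 0.4586 (lagging).

(a) P = 1.172 W  (b) Q = 2.272 VAR  (c) S = 2.556 VA  (d) PF = 0.4586 (lagging)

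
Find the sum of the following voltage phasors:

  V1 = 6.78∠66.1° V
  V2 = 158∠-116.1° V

Step 1 — Convert each phasor to rectangular form:
  V1 = 6.78·(cos(66.1°) + j·sin(66.1°)) = 2.747 + j6.199 V
  V2 = 158·(cos(-116.1°) + j·sin(-116.1°)) = -69.51 - j141.9 V
Step 2 — Sum components: V_total = -66.76 - j135.7 V.
Step 3 — Convert to polar: |V_total| = 151.2 V, ∠V_total = -116.2°.

V_total = 151.2∠-116.2° V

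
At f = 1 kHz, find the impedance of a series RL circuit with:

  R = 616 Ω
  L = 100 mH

Step 1 — Angular frequency: ω = 2π·f = 2π·1000 = 6283 rad/s.
Step 2 — Component impedances:
  R: Z = R = 616 Ω
  L: Z = jωL = j·6283·0.1 = 0 + j628.3 Ω
Step 3 — Series combination: Z_total = R + L = 616 + j628.3 Ω = 879.9∠45.6° Ω.

Z = 616 + j628.3 Ω = 879.9∠45.6° Ω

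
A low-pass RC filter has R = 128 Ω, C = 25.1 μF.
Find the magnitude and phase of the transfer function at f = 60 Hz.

Step 1 — Angular frequency: ω = 2π·60 = 377 rad/s.
Step 2 — Transfer function: H(jω) = 1/(1 + jωRC).
Step 3 — Denominator: 1 + jωRC = 1 + j·377·128·2.51e-05 = 1 + j1.211.
Step 4 — H = 0.4054 - j0.491.
Step 5 — Magnitude: |H| = 0.6367 (-3.9 dB); phase: φ = -50.5°.

|H| = 0.6367 (-3.9 dB), φ = -50.5°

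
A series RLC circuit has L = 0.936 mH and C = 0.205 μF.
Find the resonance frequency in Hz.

Step 1 — Resonance condition Im(Z)=0 gives ω₀ = 1/√(LC).
Step 2 — ω₀ = 1/√(0.000936·2.05e-07) = 7.219e+04 rad/s.
Step 3 — f₀ = ω₀/(2π) = 1.149e+04 Hz.

f₀ = 1.149e+04 Hz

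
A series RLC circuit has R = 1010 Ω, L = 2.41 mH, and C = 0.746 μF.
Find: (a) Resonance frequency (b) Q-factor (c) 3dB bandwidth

Step 1 — Resonance: ω₀ = 1/√(LC) = 1/√(0.00241·7.46e-07) = 2.358e+04 rad/s.
Step 2 — f₀ = ω₀/(2π) = 3754 Hz.
Step 3 — Series Q: Q = ω₀L/R = 2.358e+04·0.00241/1010 = 0.05628.
Step 4 — Bandwidth: Δω = ω₀/Q = 4.191e+05 rad/s; BW = Δω/(2π) = 6.67e+04 Hz.

(a) f₀ = 3754 Hz  (b) Q = 0.05628  (c) BW = 6.67e+04 Hz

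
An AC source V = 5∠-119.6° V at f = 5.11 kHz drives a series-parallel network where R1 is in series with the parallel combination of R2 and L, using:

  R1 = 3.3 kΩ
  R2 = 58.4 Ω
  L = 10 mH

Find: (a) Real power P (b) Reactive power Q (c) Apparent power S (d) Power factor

Step 1 — Angular frequency: ω = 2π·f = 2π·5110 = 3.211e+04 rad/s.
Step 2 — Component impedances:
  R1: Z = R = 3300 Ω
  R2: Z = R = 58.4 Ω
  L: Z = jωL = j·3.211e+04·0.01 = 0 + j321.1 Ω
Step 3 — Parallel branch: R2 || L = 1/(1/R2 + 1/L) = 56.53 + j10.28 Ω.
Step 4 — Series with R1: Z_total = R1 + (R2 || L) = 3357 + j10.28 Ω = 3357∠0.2° Ω.
Step 5 — Source phasor: V = 5∠-119.6° V = -2.47 - j4.347 V.
Step 6 — Current: I = V / Z = -0.0007398 - j0.001293 A = 0.00149∠-119.8° A.
Step 7 — Complex power: S = V·I* = 0.007448 + j2.282e-05 VA.
Step 8 — Real power: P = Re(S) = 0.007448 W.
Step 9 — Reactive power: Q = Im(S) = 2.282e-05 VAR.
Step 10 — Apparent power: |S| = 0.007448 VA.
Step 11 — Power factor: PF = P/|S| = 1 (lagging).

(a) P = 0.007448 W  (b) Q = 2.282e-05 VAR  (c) S = 0.007448 VA  (d) PF = 1 (lagging)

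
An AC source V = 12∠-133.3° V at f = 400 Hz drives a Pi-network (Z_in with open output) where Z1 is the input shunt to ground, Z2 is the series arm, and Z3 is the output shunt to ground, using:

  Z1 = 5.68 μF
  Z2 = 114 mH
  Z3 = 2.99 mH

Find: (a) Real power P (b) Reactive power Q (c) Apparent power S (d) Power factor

Step 1 — Angular frequency: ω = 2π·f = 2π·400 = 2513 rad/s.
Step 2 — Component impedances:
  Z1: Z = 1/(jωC) = -j/(ω·C) = 0 - j70.05 Ω
  Z2: Z = jωL = j·2513·0.114 = 0 + j286.5 Ω
  Z3: Z = jωL = j·2513·0.00299 = 0 + j7.515 Ω
Step 3 — With open output, the series arm Z2 and the output shunt Z3 appear in series to ground: Z2 + Z3 = 0 + j294 Ω.
Step 4 — Parallel with input shunt Z1: Z_in = Z1 || (Z2 + Z3) = 0 - j91.96 Ω = 91.96∠-90.0° Ω.
Step 5 — Source phasor: V = 12∠-133.3° V = -8.23 - j8.733 V.
Step 6 — Current: I = V / Z = 0.09497 - j0.08949 A = 0.1305∠-43.3° A.
Step 7 — Complex power: S = V·I* = 0 - j1.566 VA.
Step 8 — Real power: P = Re(S) = 0 W.
Step 9 — Reactive power: Q = Im(S) = -1.566 VAR.
Step 10 — Apparent power: |S| = 1.566 VA.
Step 11 — Power factor: PF = P/|S| = 0 (leading).

(a) P = 0 W  (b) Q = -1.566 VAR  (c) S = 1.566 VA  (d) PF = 0 (leading)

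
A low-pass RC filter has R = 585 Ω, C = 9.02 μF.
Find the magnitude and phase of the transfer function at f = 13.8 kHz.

Step 1 — Angular frequency: ω = 2π·1.38e+04 = 8.671e+04 rad/s.
Step 2 — Transfer function: H(jω) = 1/(1 + jωRC).
Step 3 — Denominator: 1 + jωRC = 1 + j·8.671e+04·585·9.02e-06 = 1 + j457.5.
Step 4 — H = 4.777e-06 - j0.002186.
Step 5 — Magnitude: |H| = 0.002186 (-53.2 dB); phase: φ = -89.9°.

|H| = 0.002186 (-53.2 dB), φ = -89.9°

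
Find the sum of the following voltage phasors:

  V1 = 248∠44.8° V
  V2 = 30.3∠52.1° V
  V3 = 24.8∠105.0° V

Step 1 — Convert each phasor to rectangular form:
  V1 = 248·(cos(44.8°) + j·sin(44.8°)) = 176 + j174.7 V
  V2 = 30.3·(cos(52.1°) + j·sin(52.1°)) = 18.61 + j23.91 V
  V3 = 24.8·(cos(105.0°) + j·sin(105.0°)) = -6.419 + j23.95 V
Step 2 — Sum components: V_total = 188.2 + j222.6 V.
Step 3 — Convert to polar: |V_total| = 291.5 V, ∠V_total = 49.8°.

V_total = 291.5∠49.8° V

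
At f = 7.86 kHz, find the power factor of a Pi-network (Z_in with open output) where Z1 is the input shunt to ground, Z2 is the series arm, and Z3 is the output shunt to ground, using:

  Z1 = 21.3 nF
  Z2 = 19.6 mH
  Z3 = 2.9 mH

Step 1 — Angular frequency: ω = 2π·f = 2π·7860 = 4.939e+04 rad/s.
Step 2 — Component impedances:
  Z1: Z = 1/(jωC) = -j/(ω·C) = 0 - j950.6 Ω
  Z2: Z = jωL = j·4.939e+04·0.0196 = 0 + j968 Ω
  Z3: Z = jωL = j·4.939e+04·0.0029 = 0 + j143.2 Ω
Step 3 — With open output, the series arm Z2 and the output shunt Z3 appear in series to ground: Z2 + Z3 = 0 + j1111 Ω.
Step 4 — Parallel with input shunt Z1: Z_in = Z1 || (Z2 + Z3) = 0 - j6580 Ω = 6580∠-90.0° Ω.
Step 5 — Power factor: PF = cos(φ) = Re(Z)/|Z| = 0/6580 = 0.
Step 6 — Type: Im(Z) = -6580 ⇒ leading (phase φ = -90.0°).

PF = 0 (leading, φ = -90.0°)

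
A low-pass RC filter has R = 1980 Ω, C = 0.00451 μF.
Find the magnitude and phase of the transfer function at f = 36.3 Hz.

Step 1 — Angular frequency: ω = 2π·36.3 = 228.1 rad/s.
Step 2 — Transfer function: H(jω) = 1/(1 + jωRC).
Step 3 — Denominator: 1 + jωRC = 1 + j·228.1·1980·4.51e-09 = 1 + j0.002037.
Step 4 — H = 1 - j0.002037.
Step 5 — Magnitude: |H| = 1 (-0.0 dB); phase: φ = -0.1°.

|H| = 1 (-0.0 dB), φ = -0.1°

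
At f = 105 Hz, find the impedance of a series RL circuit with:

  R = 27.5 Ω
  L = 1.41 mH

Step 1 — Angular frequency: ω = 2π·f = 2π·105 = 659.7 rad/s.
Step 2 — Component impedances:
  R: Z = R = 27.5 Ω
  L: Z = jωL = j·659.7·0.00141 = 0 + j0.9302 Ω
Step 3 — Series combination: Z_total = R + L = 27.5 + j0.9302 Ω = 27.52∠1.9° Ω.

Z = 27.5 + j0.9302 Ω = 27.52∠1.9° Ω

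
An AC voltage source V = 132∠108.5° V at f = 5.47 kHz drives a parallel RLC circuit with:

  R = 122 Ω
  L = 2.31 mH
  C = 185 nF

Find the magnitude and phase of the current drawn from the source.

Step 1 — Angular frequency: ω = 2π·f = 2π·5470 = 3.437e+04 rad/s.
Step 2 — Component impedances:
  R: Z = R = 122 Ω
  L: Z = jωL = j·3.437e+04·0.00231 = 0 + j79.39 Ω
  C: Z = 1/(jωC) = -j/(ω·C) = 0 - j157.3 Ω
Step 3 — Parallel combination: 1/Z_total = 1/R + 1/L + 1/C; Z_total = 77.26 + j58.79 Ω = 97.09∠37.3° Ω.
Step 4 — Source phasor: V = 132∠108.5° V = -41.88 + j125.2 V.
Step 5 — Ohm's law: I = V / Z_total = (-41.88 + j125.2) / (77.26 + j58.79) = 0.4375 + j1.287 A.
Step 6 — Convert to polar: |I| = 1.36 A, ∠I = 71.2°.

I = 1.36∠71.2° A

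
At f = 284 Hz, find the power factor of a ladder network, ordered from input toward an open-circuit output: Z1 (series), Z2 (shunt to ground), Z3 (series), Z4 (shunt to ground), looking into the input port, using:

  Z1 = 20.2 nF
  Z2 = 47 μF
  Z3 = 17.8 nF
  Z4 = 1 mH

Step 1 — Angular frequency: ω = 2π·f = 2π·284 = 1784 rad/s.
Step 2 — Component impedances:
  Z1: Z = 1/(jωC) = -j/(ω·C) = 0 - j2.774e+04 Ω
  Z2: Z = 1/(jωC) = -j/(ω·C) = 0 - j11.92 Ω
  Z3: Z = 1/(jωC) = -j/(ω·C) = 0 - j3.148e+04 Ω
  Z4: Z = jωL = j·1784·0.001 = 0 + j1.784 Ω
Step 3 — Ladder network (open output): work backward from the far end, alternating series and parallel combinations. Z_in = 0 - j2.775e+04 Ω = 2.775e+04∠-90.0° Ω.
Step 4 — Power factor: PF = cos(φ) = Re(Z)/|Z| = 0/2.775e+04 = 0.
Step 5 — Type: Im(Z) = -2.775e+04 ⇒ leading (phase φ = -90.0°).

PF = 0 (leading, φ = -90.0°)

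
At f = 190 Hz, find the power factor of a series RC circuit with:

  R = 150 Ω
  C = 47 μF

Step 1 — Angular frequency: ω = 2π·f = 2π·190 = 1194 rad/s.
Step 2 — Component impedances:
  R: Z = R = 150 Ω
  C: Z = 1/(jωC) = -j/(ω·C) = 0 - j17.82 Ω
Step 3 — Series combination: Z_total = R + C = 150 - j17.82 Ω = 151.1∠-6.8° Ω.
Step 4 — Power factor: PF = cos(φ) = Re(Z)/|Z| = 150/151.06 = 0.993.
Step 5 — Type: Im(Z) = -17.82 ⇒ leading (phase φ = -6.8°).

PF = 0.993 (leading, φ = -6.8°)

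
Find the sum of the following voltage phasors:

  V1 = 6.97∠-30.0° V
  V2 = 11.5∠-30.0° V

Step 1 — Convert each phasor to rectangular form:
  V1 = 6.97·(cos(-30.0°) + j·sin(-30.0°)) = 6.036 - j3.485 V
  V2 = 11.5·(cos(-30.0°) + j·sin(-30.0°)) = 9.959 - j5.75 V
Step 2 — Sum components: V_total = 16 - j9.235 V.
Step 3 — Convert to polar: |V_total| = 18.47 V, ∠V_total = -30.0°.

V_total = 18.47∠-30.0° V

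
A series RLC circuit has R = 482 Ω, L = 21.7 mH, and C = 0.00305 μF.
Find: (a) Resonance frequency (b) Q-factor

Step 1 — Resonance condition Im(Z)=0 gives ω₀ = 1/√(LC).
Step 2 — ω₀ = 1/√(0.0217·3.05e-09) = 1.229e+05 rad/s.
Step 3 — f₀ = ω₀/(2π) = 1.956e+04 Hz.
Step 4 — Series Q: Q = ω₀L/R = 1.229e+05·0.0217/482 = 5.534.

(a) f₀ = 1.956e+04 Hz  (b) Q = 5.534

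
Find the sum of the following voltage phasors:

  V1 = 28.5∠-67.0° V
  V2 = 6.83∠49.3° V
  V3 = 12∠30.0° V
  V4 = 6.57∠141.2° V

Step 1 — Convert each phasor to rectangular form:
  V1 = 28.5·(cos(-67.0°) + j·sin(-67.0°)) = 11.14 - j26.23 V
  V2 = 6.83·(cos(49.3°) + j·sin(49.3°)) = 4.454 + j5.178 V
  V3 = 12·(cos(30.0°) + j·sin(30.0°)) = 10.39 + j6 V
  V4 = 6.57·(cos(141.2°) + j·sin(141.2°)) = -5.12 + j4.117 V
Step 2 — Sum components: V_total = 20.86 - j10.94 V.
Step 3 — Convert to polar: |V_total| = 23.56 V, ∠V_total = -27.7°.

V_total = 23.56∠-27.7° V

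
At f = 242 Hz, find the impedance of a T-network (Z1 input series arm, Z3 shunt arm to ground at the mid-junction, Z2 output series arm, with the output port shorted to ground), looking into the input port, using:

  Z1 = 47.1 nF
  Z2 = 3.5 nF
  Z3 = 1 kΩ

Step 1 — Angular frequency: ω = 2π·f = 2π·242 = 1521 rad/s.
Step 2 — Component impedances:
  Z1: Z = 1/(jωC) = -j/(ω·C) = 0 - j1.396e+04 Ω
  Z2: Z = 1/(jωC) = -j/(ω·C) = 0 - j1.879e+05 Ω
  Z3: Z = R = 1000 Ω
Step 3 — With the output port shorted to ground, the output series arm Z2 runs from the junction to ground; the shunt arm Z3 also runs from the junction to ground. They appear in parallel: Z3 || Z2 = 1000 - j5.322 Ω.
Step 4 — Series with input arm Z1: Z_in = Z1 + (Z3 || Z2) = 1000 - j1.397e+04 Ω = 1.4e+04∠-85.9° Ω.

Z = 1000 - j1.397e+04 Ω = 1.4e+04∠-85.9° Ω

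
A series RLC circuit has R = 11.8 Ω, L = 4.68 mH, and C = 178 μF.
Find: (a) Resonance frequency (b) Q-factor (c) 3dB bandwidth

Step 1 — Resonance condition Im(Z)=0 gives ω₀ = 1/√(LC).
Step 2 — ω₀ = 1/√(0.00468·0.000178) = 1096 rad/s.
Step 3 — f₀ = ω₀/(2π) = 174.4 Hz.
Step 4 — Series Q: Q = ω₀L/R = 1096·0.00468/11.8 = 0.4345.
Step 5 — 3dB bandwidth: Δω = ω₀/Q = 2521 rad/s; BW = Δω/(2π) = 401.3 Hz.

(a) f₀ = 174.4 Hz  (b) Q = 0.4345  (c) BW = 401.3 Hz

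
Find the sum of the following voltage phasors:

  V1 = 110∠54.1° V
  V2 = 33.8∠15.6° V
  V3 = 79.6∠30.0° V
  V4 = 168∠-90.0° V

Step 1 — Convert each phasor to rectangular form:
  V1 = 110·(cos(54.1°) + j·sin(54.1°)) = 64.5 + j89.1 V
  V2 = 33.8·(cos(15.6°) + j·sin(15.6°)) = 32.55 + j9.089 V
  V3 = 79.6·(cos(30.0°) + j·sin(30.0°)) = 68.94 + j39.8 V
  V4 = 168·(cos(-90.0°) + j·sin(-90.0°)) = 0 - j168 V
Step 2 — Sum components: V_total = 166 - j30.01 V.
Step 3 — Convert to polar: |V_total| = 168.7 V, ∠V_total = -10.2°.

V_total = 168.7∠-10.2° V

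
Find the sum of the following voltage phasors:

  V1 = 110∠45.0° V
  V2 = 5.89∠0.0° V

Step 1 — Convert each phasor to rectangular form:
  V1 = 110·(cos(45.0°) + j·sin(45.0°)) = 77.78 + j77.78 V
  V2 = 5.89·(cos(0.0°) + j·sin(0.0°)) = 5.89 V
Step 2 — Sum components: V_total = 83.67 + j77.78 V.
Step 3 — Convert to polar: |V_total| = 114.2 V, ∠V_total = 42.9°.

V_total = 114.2∠42.9° V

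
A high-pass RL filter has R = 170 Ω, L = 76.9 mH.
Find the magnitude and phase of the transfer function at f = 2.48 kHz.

Step 1 — Angular frequency: ω = 2π·2480 = 1.558e+04 rad/s.
Step 2 — Transfer function: H(jω) = jωL/(R + jωL).
Step 3 — Numerator jωL = j·1198; denominator R + jωL = 170 + j1198.
Step 4 — H = 0.9803 + j0.1391.
Step 5 — Magnitude: |H| = 0.9901 (-0.1 dB); phase: φ = 8.1°.

|H| = 0.9901 (-0.1 dB), φ = 8.1°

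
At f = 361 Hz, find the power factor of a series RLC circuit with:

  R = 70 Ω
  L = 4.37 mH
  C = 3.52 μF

Step 1 — Angular frequency: ω = 2π·f = 2π·361 = 2268 rad/s.
Step 2 — Component impedances:
  R: Z = R = 70 Ω
  L: Z = jωL = j·2268·0.00437 = 0 + j9.912 Ω
  C: Z = 1/(jωC) = -j/(ω·C) = 0 - j125.2 Ω
Step 3 — Series combination: Z_total = R + L + C = 70 - j115.3 Ω = 134.9∠-58.7° Ω.
Step 4 — Power factor: PF = cos(φ) = Re(Z)/|Z| = 70/134.92 = 0.5188.
Step 5 — Type: Im(Z) = -115.3 ⇒ leading (phase φ = -58.7°).

PF = 0.5188 (leading, φ = -58.7°)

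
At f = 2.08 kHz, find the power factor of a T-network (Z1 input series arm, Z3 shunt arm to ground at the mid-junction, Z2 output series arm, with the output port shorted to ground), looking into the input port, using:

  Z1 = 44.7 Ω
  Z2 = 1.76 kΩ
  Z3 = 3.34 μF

Step 1 — Angular frequency: ω = 2π·f = 2π·2080 = 1.307e+04 rad/s.
Step 2 — Component impedances:
  Z1: Z = R = 44.7 Ω
  Z2: Z = R = 1760 Ω
  Z3: Z = 1/(jωC) = -j/(ω·C) = 0 - j22.91 Ω
Step 3 — With the output port shorted to ground, the output series arm Z2 runs from the junction to ground; the shunt arm Z3 also runs from the junction to ground. They appear in parallel: Z3 || Z2 = 0.2981 - j22.91 Ω.
Step 4 — Series with input arm Z1: Z_in = Z1 + (Z3 || Z2) = 45 - j22.91 Ω = 50.49∠-27.0° Ω.
Step 5 — Power factor: PF = cos(φ) = Re(Z)/|Z| = 44.998/50.492 = 0.8912.
Step 6 — Type: Im(Z) = -22.91 ⇒ leading (phase φ = -27.0°).

PF = 0.8912 (leading, φ = -27.0°)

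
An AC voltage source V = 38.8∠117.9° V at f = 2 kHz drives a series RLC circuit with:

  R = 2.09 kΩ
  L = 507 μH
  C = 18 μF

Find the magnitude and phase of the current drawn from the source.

Step 1 — Angular frequency: ω = 2π·f = 2π·2000 = 1.257e+04 rad/s.
Step 2 — Component impedances:
  R: Z = R = 2090 Ω
  L: Z = jωL = j·1.257e+04·0.000507 = 0 + j6.371 Ω
  C: Z = 1/(jωC) = -j/(ω·C) = 0 - j4.421 Ω
Step 3 — Series combination: Z_total = R + L + C = 2090 + j1.95 Ω = 2090∠0.1° Ω.
Step 4 — Source phasor: V = 38.8∠117.9° V = -18.16 + j34.29 V.
Step 5 — Ohm's law: I = V / Z_total = (-18.16 + j34.29) / (2090 + j1.95) = -0.008672 + j0.01641 A.
Step 6 — Convert to polar: |I| = 0.01856 A, ∠I = 117.8°.

I = 0.01856∠117.8° A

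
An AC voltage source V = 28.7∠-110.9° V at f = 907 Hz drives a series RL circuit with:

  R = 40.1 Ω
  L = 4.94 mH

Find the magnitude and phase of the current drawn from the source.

Step 1 — Angular frequency: ω = 2π·f = 2π·907 = 5699 rad/s.
Step 2 — Component impedances:
  R: Z = R = 40.1 Ω
  L: Z = jωL = j·5699·0.00494 = 0 + j28.15 Ω
Step 3 — Series combination: Z_total = R + L = 40.1 + j28.15 Ω = 49∠35.1° Ω.
Step 4 — Source phasor: V = 28.7∠-110.9° V = -10.24 - j26.81 V.
Step 5 — Ohm's law: I = V / Z_total = (-10.24 - j26.81) / (40.1 + j28.15) = -0.4855 - j0.3278 A.
Step 6 — Convert to polar: |I| = 0.5858 A, ∠I = -146.0°.

I = 0.5858∠-146.0° A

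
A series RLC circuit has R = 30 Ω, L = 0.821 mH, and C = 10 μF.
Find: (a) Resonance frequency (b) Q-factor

Step 1 — Resonance condition Im(Z)=0 gives ω₀ = 1/√(LC).
Step 2 — ω₀ = 1/√(0.000821·1e-05) = 1.104e+04 rad/s.
Step 3 — f₀ = ω₀/(2π) = 1757 Hz.
Step 4 — Series Q: Q = ω₀L/R = 1.104e+04·0.000821/30 = 0.302.

(a) f₀ = 1757 Hz  (b) Q = 0.302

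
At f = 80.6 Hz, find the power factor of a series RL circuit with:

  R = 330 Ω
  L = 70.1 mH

Step 1 — Angular frequency: ω = 2π·f = 2π·80.6 = 506.4 rad/s.
Step 2 — Component impedances:
  R: Z = R = 330 Ω
  L: Z = jωL = j·506.4·0.0701 = 0 + j35.5 Ω
Step 3 — Series combination: Z_total = R + L = 330 + j35.5 Ω = 331.9∠6.1° Ω.
Step 4 — Power factor: PF = cos(φ) = Re(Z)/|Z| = 330/331.9 = 0.9943.
Step 5 — Type: Im(Z) = 35.5 ⇒ lagging (phase φ = 6.1°).

PF = 0.9943 (lagging, φ = 6.1°)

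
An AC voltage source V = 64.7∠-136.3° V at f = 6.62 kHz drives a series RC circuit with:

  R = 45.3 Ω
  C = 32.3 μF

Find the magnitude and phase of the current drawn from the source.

Step 1 — Angular frequency: ω = 2π·f = 2π·6620 = 4.159e+04 rad/s.
Step 2 — Component impedances:
  R: Z = R = 45.3 Ω
  C: Z = 1/(jωC) = -j/(ω·C) = 0 - j0.7443 Ω
Step 3 — Series combination: Z_total = R + C = 45.3 - j0.7443 Ω = 45.31∠-0.9° Ω.
Step 4 — Source phasor: V = 64.7∠-136.3° V = -46.78 - j44.7 V.
Step 5 — Ohm's law: I = V / Z_total = (-46.78 - j44.7) / (45.3 - j0.7443) = -1.016 - j1.003 A.
Step 6 — Convert to polar: |I| = 1.428 A, ∠I = -135.4°.

I = 1.428∠-135.4° A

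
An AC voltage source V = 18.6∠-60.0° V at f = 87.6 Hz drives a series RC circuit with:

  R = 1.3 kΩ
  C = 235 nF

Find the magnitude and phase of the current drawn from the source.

Step 1 — Angular frequency: ω = 2π·f = 2π·87.6 = 550.4 rad/s.
Step 2 — Component impedances:
  R: Z = R = 1300 Ω
  C: Z = 1/(jωC) = -j/(ω·C) = 0 - j7731 Ω
Step 3 — Series combination: Z_total = R + C = 1300 - j7731 Ω = 7840∠-80.5° Ω.
Step 4 — Source phasor: V = 18.6∠-60.0° V = 9.3 - j16.11 V.
Step 5 — Ohm's law: I = V / Z_total = (9.3 - j16.11) / (1300 - j7731) = 0.002223 + j0.0008291 A.
Step 6 — Convert to polar: |I| = 0.002373 A, ∠I = 20.5°.

I = 0.002373∠20.5° A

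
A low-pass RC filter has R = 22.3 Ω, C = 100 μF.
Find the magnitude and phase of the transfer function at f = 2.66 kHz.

Step 1 — Angular frequency: ω = 2π·2660 = 1.671e+04 rad/s.
Step 2 — Transfer function: H(jω) = 1/(1 + jωRC).
Step 3 — Denominator: 1 + jωRC = 1 + j·1.671e+04·22.3·0.0001 = 1 + j37.27.
Step 4 — H = 0.0007194 - j0.02681.
Step 5 — Magnitude: |H| = 0.02682 (-31.4 dB); phase: φ = -88.5°.

|H| = 0.02682 (-31.4 dB), φ = -88.5°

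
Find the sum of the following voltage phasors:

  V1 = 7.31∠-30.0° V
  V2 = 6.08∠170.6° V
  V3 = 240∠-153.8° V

Step 1 — Convert each phasor to rectangular form:
  V1 = 7.31·(cos(-30.0°) + j·sin(-30.0°)) = 6.331 - j3.655 V
  V2 = 6.08·(cos(170.6°) + j·sin(170.6°)) = -5.998 + j0.993 V
  V3 = 240·(cos(-153.8°) + j·sin(-153.8°)) = -215.3 - j106 V
Step 2 — Sum components: V_total = -215 - j108.6 V.
Step 3 — Convert to polar: |V_total| = 240.9 V, ∠V_total = -153.2°.

V_total = 240.9∠-153.2° V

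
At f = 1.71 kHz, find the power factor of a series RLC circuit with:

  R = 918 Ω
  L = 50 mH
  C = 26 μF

Step 1 — Angular frequency: ω = 2π·f = 2π·1710 = 1.074e+04 rad/s.
Step 2 — Component impedances:
  R: Z = R = 918 Ω
  L: Z = jωL = j·1.074e+04·0.05 = 0 + j537.2 Ω
  C: Z = 1/(jωC) = -j/(ω·C) = 0 - j3.58 Ω
Step 3 — Series combination: Z_total = R + L + C = 918 + j533.6 Ω = 1062∠30.2° Ω.
Step 4 — Power factor: PF = cos(φ) = Re(Z)/|Z| = 918/1061.83 = 0.8645.
Step 5 — Type: Im(Z) = 533.6 ⇒ lagging (phase φ = 30.2°).

PF = 0.8645 (lagging, φ = 30.2°)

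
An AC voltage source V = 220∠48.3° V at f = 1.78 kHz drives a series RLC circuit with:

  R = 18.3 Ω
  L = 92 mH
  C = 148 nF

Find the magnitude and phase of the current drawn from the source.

Step 1 — Angular frequency: ω = 2π·f = 2π·1780 = 1.118e+04 rad/s.
Step 2 — Component impedances:
  R: Z = R = 18.3 Ω
  L: Z = jωL = j·1.118e+04·0.092 = 0 + j1029 Ω
  C: Z = 1/(jωC) = -j/(ω·C) = 0 - j604.1 Ω
Step 3 — Series combination: Z_total = R + L + C = 18.3 + j424.8 Ω = 425.2∠87.5° Ω.
Step 4 — Source phasor: V = 220∠48.3° V = 146.4 + j164.3 V.
Step 5 — Ohm's law: I = V / Z_total = (146.4 + j164.3) / (18.3 + j424.8) = 0.4008 - j0.3273 A.
Step 6 — Convert to polar: |I| = 0.5174 A, ∠I = -39.2°.

I = 0.5174∠-39.2° A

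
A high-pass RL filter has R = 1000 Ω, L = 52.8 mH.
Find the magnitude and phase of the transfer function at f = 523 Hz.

Step 1 — Angular frequency: ω = 2π·523 = 3286 rad/s.
Step 2 — Transfer function: H(jω) = jωL/(R + jωL).
Step 3 — Numerator jωL = j·173.5; denominator R + jωL = 1000 + j173.5.
Step 4 — H = 0.02922 + j0.1684.
Step 5 — Magnitude: |H| = 0.171 (-15.3 dB); phase: φ = 80.2°.

|H| = 0.171 (-15.3 dB), φ = 80.2°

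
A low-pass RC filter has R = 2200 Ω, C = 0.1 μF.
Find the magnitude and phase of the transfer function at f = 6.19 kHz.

Step 1 — Angular frequency: ω = 2π·6190 = 3.889e+04 rad/s.
Step 2 — Transfer function: H(jω) = 1/(1 + jωRC).
Step 3 — Denominator: 1 + jωRC = 1 + j·3.889e+04·2200·1e-07 = 1 + j8.556.
Step 4 — H = 0.01347 - j0.1153.
Step 5 — Magnitude: |H| = 0.1161 (-18.7 dB); phase: φ = -83.3°.

|H| = 0.1161 (-18.7 dB), φ = -83.3°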